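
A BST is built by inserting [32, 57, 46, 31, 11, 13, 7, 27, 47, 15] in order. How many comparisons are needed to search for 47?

Search path for 47: 32 -> 57 -> 46 -> 47
Found: True
Comparisons: 4


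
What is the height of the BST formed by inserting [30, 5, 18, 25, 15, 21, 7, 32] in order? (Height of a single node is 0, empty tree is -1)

Insertion order: [30, 5, 18, 25, 15, 21, 7, 32]
Tree (level-order array): [30, 5, 32, None, 18, None, None, 15, 25, 7, None, 21]
Compute height bottom-up (empty subtree = -1):
  height(7) = 1 + max(-1, -1) = 0
  height(15) = 1 + max(0, -1) = 1
  height(21) = 1 + max(-1, -1) = 0
  height(25) = 1 + max(0, -1) = 1
  height(18) = 1 + max(1, 1) = 2
  height(5) = 1 + max(-1, 2) = 3
  height(32) = 1 + max(-1, -1) = 0
  height(30) = 1 + max(3, 0) = 4
Height = 4


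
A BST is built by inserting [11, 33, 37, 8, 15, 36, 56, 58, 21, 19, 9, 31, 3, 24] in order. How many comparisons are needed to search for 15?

Search path for 15: 11 -> 33 -> 15
Found: True
Comparisons: 3


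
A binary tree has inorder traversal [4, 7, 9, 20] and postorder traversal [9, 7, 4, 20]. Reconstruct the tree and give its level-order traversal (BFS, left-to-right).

Inorder:   [4, 7, 9, 20]
Postorder: [9, 7, 4, 20]
Algorithm: postorder visits root last, so walk postorder right-to-left;
each value is the root of the current inorder slice — split it at that
value, recurse on the right subtree first, then the left.
Recursive splits:
  root=20; inorder splits into left=[4, 7, 9], right=[]
  root=4; inorder splits into left=[], right=[7, 9]
  root=7; inorder splits into left=[], right=[9]
  root=9; inorder splits into left=[], right=[]
Reconstructed level-order: [20, 4, 7, 9]


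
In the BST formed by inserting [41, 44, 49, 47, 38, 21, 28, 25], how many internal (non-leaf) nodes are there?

Tree built from: [41, 44, 49, 47, 38, 21, 28, 25]
Tree (level-order array): [41, 38, 44, 21, None, None, 49, None, 28, 47, None, 25]
Rule: An internal node has at least one child.
Per-node child counts:
  node 41: 2 child(ren)
  node 38: 1 child(ren)
  node 21: 1 child(ren)
  node 28: 1 child(ren)
  node 25: 0 child(ren)
  node 44: 1 child(ren)
  node 49: 1 child(ren)
  node 47: 0 child(ren)
Matching nodes: [41, 38, 21, 28, 44, 49]
Count of internal (non-leaf) nodes: 6


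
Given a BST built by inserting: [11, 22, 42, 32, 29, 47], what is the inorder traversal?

Tree insertion order: [11, 22, 42, 32, 29, 47]
Tree (level-order array): [11, None, 22, None, 42, 32, 47, 29]
Inorder traversal: [11, 22, 29, 32, 42, 47]


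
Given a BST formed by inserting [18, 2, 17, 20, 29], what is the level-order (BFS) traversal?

Tree insertion order: [18, 2, 17, 20, 29]
Tree (level-order array): [18, 2, 20, None, 17, None, 29]
BFS from the root, enqueuing left then right child of each popped node:
  queue [18] -> pop 18, enqueue [2, 20], visited so far: [18]
  queue [2, 20] -> pop 2, enqueue [17], visited so far: [18, 2]
  queue [20, 17] -> pop 20, enqueue [29], visited so far: [18, 2, 20]
  queue [17, 29] -> pop 17, enqueue [none], visited so far: [18, 2, 20, 17]
  queue [29] -> pop 29, enqueue [none], visited so far: [18, 2, 20, 17, 29]
Result: [18, 2, 20, 17, 29]


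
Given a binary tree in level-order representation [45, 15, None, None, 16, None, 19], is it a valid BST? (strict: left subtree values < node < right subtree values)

Level-order array: [45, 15, None, None, 16, None, 19]
Validate using subtree bounds (lo, hi): at each node, require lo < value < hi,
then recurse left with hi=value and right with lo=value.
Preorder trace (stopping at first violation):
  at node 45 with bounds (-inf, +inf): OK
  at node 15 with bounds (-inf, 45): OK
  at node 16 with bounds (15, 45): OK
  at node 19 with bounds (16, 45): OK
No violation found at any node.
Result: Valid BST


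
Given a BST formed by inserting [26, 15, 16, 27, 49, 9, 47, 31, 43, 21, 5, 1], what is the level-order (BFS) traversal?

Tree insertion order: [26, 15, 16, 27, 49, 9, 47, 31, 43, 21, 5, 1]
Tree (level-order array): [26, 15, 27, 9, 16, None, 49, 5, None, None, 21, 47, None, 1, None, None, None, 31, None, None, None, None, 43]
BFS from the root, enqueuing left then right child of each popped node:
  queue [26] -> pop 26, enqueue [15, 27], visited so far: [26]
  queue [15, 27] -> pop 15, enqueue [9, 16], visited so far: [26, 15]
  queue [27, 9, 16] -> pop 27, enqueue [49], visited so far: [26, 15, 27]
  queue [9, 16, 49] -> pop 9, enqueue [5], visited so far: [26, 15, 27, 9]
  queue [16, 49, 5] -> pop 16, enqueue [21], visited so far: [26, 15, 27, 9, 16]
  queue [49, 5, 21] -> pop 49, enqueue [47], visited so far: [26, 15, 27, 9, 16, 49]
  queue [5, 21, 47] -> pop 5, enqueue [1], visited so far: [26, 15, 27, 9, 16, 49, 5]
  queue [21, 47, 1] -> pop 21, enqueue [none], visited so far: [26, 15, 27, 9, 16, 49, 5, 21]
  queue [47, 1] -> pop 47, enqueue [31], visited so far: [26, 15, 27, 9, 16, 49, 5, 21, 47]
  queue [1, 31] -> pop 1, enqueue [none], visited so far: [26, 15, 27, 9, 16, 49, 5, 21, 47, 1]
  queue [31] -> pop 31, enqueue [43], visited so far: [26, 15, 27, 9, 16, 49, 5, 21, 47, 1, 31]
  queue [43] -> pop 43, enqueue [none], visited so far: [26, 15, 27, 9, 16, 49, 5, 21, 47, 1, 31, 43]
Result: [26, 15, 27, 9, 16, 49, 5, 21, 47, 1, 31, 43]


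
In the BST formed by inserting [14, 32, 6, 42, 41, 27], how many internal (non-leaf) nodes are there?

Tree built from: [14, 32, 6, 42, 41, 27]
Tree (level-order array): [14, 6, 32, None, None, 27, 42, None, None, 41]
Rule: An internal node has at least one child.
Per-node child counts:
  node 14: 2 child(ren)
  node 6: 0 child(ren)
  node 32: 2 child(ren)
  node 27: 0 child(ren)
  node 42: 1 child(ren)
  node 41: 0 child(ren)
Matching nodes: [14, 32, 42]
Count of internal (non-leaf) nodes: 3


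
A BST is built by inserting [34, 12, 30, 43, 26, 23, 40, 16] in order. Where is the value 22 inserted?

Starting tree (level order): [34, 12, 43, None, 30, 40, None, 26, None, None, None, 23, None, 16]
Insertion path: 34 -> 12 -> 30 -> 26 -> 23 -> 16
Result: insert 22 as right child of 16
Final tree (level order): [34, 12, 43, None, 30, 40, None, 26, None, None, None, 23, None, 16, None, None, 22]


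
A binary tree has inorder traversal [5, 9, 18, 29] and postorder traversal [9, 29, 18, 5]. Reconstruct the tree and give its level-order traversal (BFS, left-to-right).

Inorder:   [5, 9, 18, 29]
Postorder: [9, 29, 18, 5]
Algorithm: postorder visits root last, so walk postorder right-to-left;
each value is the root of the current inorder slice — split it at that
value, recurse on the right subtree first, then the left.
Recursive splits:
  root=5; inorder splits into left=[], right=[9, 18, 29]
  root=18; inorder splits into left=[9], right=[29]
  root=29; inorder splits into left=[], right=[]
  root=9; inorder splits into left=[], right=[]
Reconstructed level-order: [5, 18, 9, 29]


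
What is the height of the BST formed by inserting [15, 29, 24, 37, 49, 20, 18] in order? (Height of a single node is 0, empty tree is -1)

Insertion order: [15, 29, 24, 37, 49, 20, 18]
Tree (level-order array): [15, None, 29, 24, 37, 20, None, None, 49, 18]
Compute height bottom-up (empty subtree = -1):
  height(18) = 1 + max(-1, -1) = 0
  height(20) = 1 + max(0, -1) = 1
  height(24) = 1 + max(1, -1) = 2
  height(49) = 1 + max(-1, -1) = 0
  height(37) = 1 + max(-1, 0) = 1
  height(29) = 1 + max(2, 1) = 3
  height(15) = 1 + max(-1, 3) = 4
Height = 4


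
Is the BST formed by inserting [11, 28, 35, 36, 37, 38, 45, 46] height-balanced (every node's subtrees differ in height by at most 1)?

Tree (level-order array): [11, None, 28, None, 35, None, 36, None, 37, None, 38, None, 45, None, 46]
Definition: a tree is height-balanced if, at every node, |h(left) - h(right)| <= 1 (empty subtree has height -1).
Bottom-up per-node check:
  node 46: h_left=-1, h_right=-1, diff=0 [OK], height=0
  node 45: h_left=-1, h_right=0, diff=1 [OK], height=1
  node 38: h_left=-1, h_right=1, diff=2 [FAIL (|-1-1|=2 > 1)], height=2
  node 37: h_left=-1, h_right=2, diff=3 [FAIL (|-1-2|=3 > 1)], height=3
  node 36: h_left=-1, h_right=3, diff=4 [FAIL (|-1-3|=4 > 1)], height=4
  node 35: h_left=-1, h_right=4, diff=5 [FAIL (|-1-4|=5 > 1)], height=5
  node 28: h_left=-1, h_right=5, diff=6 [FAIL (|-1-5|=6 > 1)], height=6
  node 11: h_left=-1, h_right=6, diff=7 [FAIL (|-1-6|=7 > 1)], height=7
Node 38 violates the condition: |-1 - 1| = 2 > 1.
Result: Not balanced


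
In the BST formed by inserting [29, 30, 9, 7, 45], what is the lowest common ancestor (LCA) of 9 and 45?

Tree insertion order: [29, 30, 9, 7, 45]
Tree (level-order array): [29, 9, 30, 7, None, None, 45]
In a BST, the LCA of p=9, q=45 is the first node v on the
root-to-leaf path with p <= v <= q (go left if both < v, right if both > v).
Walk from root:
  at 29: 9 <= 29 <= 45, this is the LCA
LCA = 29


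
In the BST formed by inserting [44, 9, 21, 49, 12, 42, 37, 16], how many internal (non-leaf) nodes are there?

Tree built from: [44, 9, 21, 49, 12, 42, 37, 16]
Tree (level-order array): [44, 9, 49, None, 21, None, None, 12, 42, None, 16, 37]
Rule: An internal node has at least one child.
Per-node child counts:
  node 44: 2 child(ren)
  node 9: 1 child(ren)
  node 21: 2 child(ren)
  node 12: 1 child(ren)
  node 16: 0 child(ren)
  node 42: 1 child(ren)
  node 37: 0 child(ren)
  node 49: 0 child(ren)
Matching nodes: [44, 9, 21, 12, 42]
Count of internal (non-leaf) nodes: 5


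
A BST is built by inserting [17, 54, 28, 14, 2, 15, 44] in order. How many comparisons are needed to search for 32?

Search path for 32: 17 -> 54 -> 28 -> 44
Found: False
Comparisons: 4


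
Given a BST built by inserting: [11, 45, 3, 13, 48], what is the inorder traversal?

Tree insertion order: [11, 45, 3, 13, 48]
Tree (level-order array): [11, 3, 45, None, None, 13, 48]
Inorder traversal: [3, 11, 13, 45, 48]


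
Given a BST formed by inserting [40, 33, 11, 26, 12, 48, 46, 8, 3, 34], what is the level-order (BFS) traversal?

Tree insertion order: [40, 33, 11, 26, 12, 48, 46, 8, 3, 34]
Tree (level-order array): [40, 33, 48, 11, 34, 46, None, 8, 26, None, None, None, None, 3, None, 12]
BFS from the root, enqueuing left then right child of each popped node:
  queue [40] -> pop 40, enqueue [33, 48], visited so far: [40]
  queue [33, 48] -> pop 33, enqueue [11, 34], visited so far: [40, 33]
  queue [48, 11, 34] -> pop 48, enqueue [46], visited so far: [40, 33, 48]
  queue [11, 34, 46] -> pop 11, enqueue [8, 26], visited so far: [40, 33, 48, 11]
  queue [34, 46, 8, 26] -> pop 34, enqueue [none], visited so far: [40, 33, 48, 11, 34]
  queue [46, 8, 26] -> pop 46, enqueue [none], visited so far: [40, 33, 48, 11, 34, 46]
  queue [8, 26] -> pop 8, enqueue [3], visited so far: [40, 33, 48, 11, 34, 46, 8]
  queue [26, 3] -> pop 26, enqueue [12], visited so far: [40, 33, 48, 11, 34, 46, 8, 26]
  queue [3, 12] -> pop 3, enqueue [none], visited so far: [40, 33, 48, 11, 34, 46, 8, 26, 3]
  queue [12] -> pop 12, enqueue [none], visited so far: [40, 33, 48, 11, 34, 46, 8, 26, 3, 12]
Result: [40, 33, 48, 11, 34, 46, 8, 26, 3, 12]


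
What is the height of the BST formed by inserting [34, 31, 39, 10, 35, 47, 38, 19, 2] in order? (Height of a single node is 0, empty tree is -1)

Insertion order: [34, 31, 39, 10, 35, 47, 38, 19, 2]
Tree (level-order array): [34, 31, 39, 10, None, 35, 47, 2, 19, None, 38]
Compute height bottom-up (empty subtree = -1):
  height(2) = 1 + max(-1, -1) = 0
  height(19) = 1 + max(-1, -1) = 0
  height(10) = 1 + max(0, 0) = 1
  height(31) = 1 + max(1, -1) = 2
  height(38) = 1 + max(-1, -1) = 0
  height(35) = 1 + max(-1, 0) = 1
  height(47) = 1 + max(-1, -1) = 0
  height(39) = 1 + max(1, 0) = 2
  height(34) = 1 + max(2, 2) = 3
Height = 3


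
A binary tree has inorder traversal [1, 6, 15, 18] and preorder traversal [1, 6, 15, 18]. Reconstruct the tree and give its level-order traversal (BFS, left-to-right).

Inorder:  [1, 6, 15, 18]
Preorder: [1, 6, 15, 18]
Algorithm: preorder visits root first, so consume preorder in order;
for each root, split the current inorder slice at that value into
left-subtree inorder and right-subtree inorder, then recurse.
Recursive splits:
  root=1; inorder splits into left=[], right=[6, 15, 18]
  root=6; inorder splits into left=[], right=[15, 18]
  root=15; inorder splits into left=[], right=[18]
  root=18; inorder splits into left=[], right=[]
Reconstructed level-order: [1, 6, 15, 18]


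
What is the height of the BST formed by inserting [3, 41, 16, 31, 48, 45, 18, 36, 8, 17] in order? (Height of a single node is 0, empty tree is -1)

Insertion order: [3, 41, 16, 31, 48, 45, 18, 36, 8, 17]
Tree (level-order array): [3, None, 41, 16, 48, 8, 31, 45, None, None, None, 18, 36, None, None, 17]
Compute height bottom-up (empty subtree = -1):
  height(8) = 1 + max(-1, -1) = 0
  height(17) = 1 + max(-1, -1) = 0
  height(18) = 1 + max(0, -1) = 1
  height(36) = 1 + max(-1, -1) = 0
  height(31) = 1 + max(1, 0) = 2
  height(16) = 1 + max(0, 2) = 3
  height(45) = 1 + max(-1, -1) = 0
  height(48) = 1 + max(0, -1) = 1
  height(41) = 1 + max(3, 1) = 4
  height(3) = 1 + max(-1, 4) = 5
Height = 5


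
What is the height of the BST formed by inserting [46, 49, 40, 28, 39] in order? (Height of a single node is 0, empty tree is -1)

Insertion order: [46, 49, 40, 28, 39]
Tree (level-order array): [46, 40, 49, 28, None, None, None, None, 39]
Compute height bottom-up (empty subtree = -1):
  height(39) = 1 + max(-1, -1) = 0
  height(28) = 1 + max(-1, 0) = 1
  height(40) = 1 + max(1, -1) = 2
  height(49) = 1 + max(-1, -1) = 0
  height(46) = 1 + max(2, 0) = 3
Height = 3


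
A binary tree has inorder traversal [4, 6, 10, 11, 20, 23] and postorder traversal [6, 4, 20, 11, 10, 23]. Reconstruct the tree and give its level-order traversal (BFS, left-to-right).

Inorder:   [4, 6, 10, 11, 20, 23]
Postorder: [6, 4, 20, 11, 10, 23]
Algorithm: postorder visits root last, so walk postorder right-to-left;
each value is the root of the current inorder slice — split it at that
value, recurse on the right subtree first, then the left.
Recursive splits:
  root=23; inorder splits into left=[4, 6, 10, 11, 20], right=[]
  root=10; inorder splits into left=[4, 6], right=[11, 20]
  root=11; inorder splits into left=[], right=[20]
  root=20; inorder splits into left=[], right=[]
  root=4; inorder splits into left=[], right=[6]
  root=6; inorder splits into left=[], right=[]
Reconstructed level-order: [23, 10, 4, 11, 6, 20]


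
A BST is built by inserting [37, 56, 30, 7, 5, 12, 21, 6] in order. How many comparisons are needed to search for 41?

Search path for 41: 37 -> 56
Found: False
Comparisons: 2


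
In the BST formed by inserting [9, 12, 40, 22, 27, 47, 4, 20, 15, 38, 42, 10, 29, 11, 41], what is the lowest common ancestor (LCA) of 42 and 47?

Tree insertion order: [9, 12, 40, 22, 27, 47, 4, 20, 15, 38, 42, 10, 29, 11, 41]
Tree (level-order array): [9, 4, 12, None, None, 10, 40, None, 11, 22, 47, None, None, 20, 27, 42, None, 15, None, None, 38, 41, None, None, None, 29]
In a BST, the LCA of p=42, q=47 is the first node v on the
root-to-leaf path with p <= v <= q (go left if both < v, right if both > v).
Walk from root:
  at 9: both 42 and 47 > 9, go right
  at 12: both 42 and 47 > 12, go right
  at 40: both 42 and 47 > 40, go right
  at 47: 42 <= 47 <= 47, this is the LCA
LCA = 47


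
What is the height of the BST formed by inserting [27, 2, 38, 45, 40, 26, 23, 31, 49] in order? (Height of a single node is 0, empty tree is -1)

Insertion order: [27, 2, 38, 45, 40, 26, 23, 31, 49]
Tree (level-order array): [27, 2, 38, None, 26, 31, 45, 23, None, None, None, 40, 49]
Compute height bottom-up (empty subtree = -1):
  height(23) = 1 + max(-1, -1) = 0
  height(26) = 1 + max(0, -1) = 1
  height(2) = 1 + max(-1, 1) = 2
  height(31) = 1 + max(-1, -1) = 0
  height(40) = 1 + max(-1, -1) = 0
  height(49) = 1 + max(-1, -1) = 0
  height(45) = 1 + max(0, 0) = 1
  height(38) = 1 + max(0, 1) = 2
  height(27) = 1 + max(2, 2) = 3
Height = 3


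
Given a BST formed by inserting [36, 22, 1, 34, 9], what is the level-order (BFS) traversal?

Tree insertion order: [36, 22, 1, 34, 9]
Tree (level-order array): [36, 22, None, 1, 34, None, 9]
BFS from the root, enqueuing left then right child of each popped node:
  queue [36] -> pop 36, enqueue [22], visited so far: [36]
  queue [22] -> pop 22, enqueue [1, 34], visited so far: [36, 22]
  queue [1, 34] -> pop 1, enqueue [9], visited so far: [36, 22, 1]
  queue [34, 9] -> pop 34, enqueue [none], visited so far: [36, 22, 1, 34]
  queue [9] -> pop 9, enqueue [none], visited so far: [36, 22, 1, 34, 9]
Result: [36, 22, 1, 34, 9]


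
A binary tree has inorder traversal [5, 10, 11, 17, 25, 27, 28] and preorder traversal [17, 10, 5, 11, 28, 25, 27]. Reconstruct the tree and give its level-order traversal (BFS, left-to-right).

Inorder:  [5, 10, 11, 17, 25, 27, 28]
Preorder: [17, 10, 5, 11, 28, 25, 27]
Algorithm: preorder visits root first, so consume preorder in order;
for each root, split the current inorder slice at that value into
left-subtree inorder and right-subtree inorder, then recurse.
Recursive splits:
  root=17; inorder splits into left=[5, 10, 11], right=[25, 27, 28]
  root=10; inorder splits into left=[5], right=[11]
  root=5; inorder splits into left=[], right=[]
  root=11; inorder splits into left=[], right=[]
  root=28; inorder splits into left=[25, 27], right=[]
  root=25; inorder splits into left=[], right=[27]
  root=27; inorder splits into left=[], right=[]
Reconstructed level-order: [17, 10, 28, 5, 11, 25, 27]


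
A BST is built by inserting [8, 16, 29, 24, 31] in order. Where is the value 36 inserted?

Starting tree (level order): [8, None, 16, None, 29, 24, 31]
Insertion path: 8 -> 16 -> 29 -> 31
Result: insert 36 as right child of 31
Final tree (level order): [8, None, 16, None, 29, 24, 31, None, None, None, 36]


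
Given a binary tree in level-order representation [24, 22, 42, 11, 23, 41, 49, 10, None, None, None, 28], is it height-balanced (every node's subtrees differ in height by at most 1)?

Tree (level-order array): [24, 22, 42, 11, 23, 41, 49, 10, None, None, None, 28]
Definition: a tree is height-balanced if, at every node, |h(left) - h(right)| <= 1 (empty subtree has height -1).
Bottom-up per-node check:
  node 10: h_left=-1, h_right=-1, diff=0 [OK], height=0
  node 11: h_left=0, h_right=-1, diff=1 [OK], height=1
  node 23: h_left=-1, h_right=-1, diff=0 [OK], height=0
  node 22: h_left=1, h_right=0, diff=1 [OK], height=2
  node 28: h_left=-1, h_right=-1, diff=0 [OK], height=0
  node 41: h_left=0, h_right=-1, diff=1 [OK], height=1
  node 49: h_left=-1, h_right=-1, diff=0 [OK], height=0
  node 42: h_left=1, h_right=0, diff=1 [OK], height=2
  node 24: h_left=2, h_right=2, diff=0 [OK], height=3
All nodes satisfy the balance condition.
Result: Balanced


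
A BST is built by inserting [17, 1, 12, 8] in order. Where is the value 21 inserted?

Starting tree (level order): [17, 1, None, None, 12, 8]
Insertion path: 17
Result: insert 21 as right child of 17
Final tree (level order): [17, 1, 21, None, 12, None, None, 8]


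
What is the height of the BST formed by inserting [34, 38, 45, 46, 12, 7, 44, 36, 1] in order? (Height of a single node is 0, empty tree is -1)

Insertion order: [34, 38, 45, 46, 12, 7, 44, 36, 1]
Tree (level-order array): [34, 12, 38, 7, None, 36, 45, 1, None, None, None, 44, 46]
Compute height bottom-up (empty subtree = -1):
  height(1) = 1 + max(-1, -1) = 0
  height(7) = 1 + max(0, -1) = 1
  height(12) = 1 + max(1, -1) = 2
  height(36) = 1 + max(-1, -1) = 0
  height(44) = 1 + max(-1, -1) = 0
  height(46) = 1 + max(-1, -1) = 0
  height(45) = 1 + max(0, 0) = 1
  height(38) = 1 + max(0, 1) = 2
  height(34) = 1 + max(2, 2) = 3
Height = 3


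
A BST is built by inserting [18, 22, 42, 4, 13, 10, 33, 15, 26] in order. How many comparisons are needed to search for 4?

Search path for 4: 18 -> 4
Found: True
Comparisons: 2


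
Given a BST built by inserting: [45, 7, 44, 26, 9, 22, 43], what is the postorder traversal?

Tree insertion order: [45, 7, 44, 26, 9, 22, 43]
Tree (level-order array): [45, 7, None, None, 44, 26, None, 9, 43, None, 22]
Postorder traversal: [22, 9, 43, 26, 44, 7, 45]


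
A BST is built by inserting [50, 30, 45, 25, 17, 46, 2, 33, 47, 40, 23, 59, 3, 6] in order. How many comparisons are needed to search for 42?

Search path for 42: 50 -> 30 -> 45 -> 33 -> 40
Found: False
Comparisons: 5


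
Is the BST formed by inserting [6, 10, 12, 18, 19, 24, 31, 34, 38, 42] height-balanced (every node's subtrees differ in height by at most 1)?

Tree (level-order array): [6, None, 10, None, 12, None, 18, None, 19, None, 24, None, 31, None, 34, None, 38, None, 42]
Definition: a tree is height-balanced if, at every node, |h(left) - h(right)| <= 1 (empty subtree has height -1).
Bottom-up per-node check:
  node 42: h_left=-1, h_right=-1, diff=0 [OK], height=0
  node 38: h_left=-1, h_right=0, diff=1 [OK], height=1
  node 34: h_left=-1, h_right=1, diff=2 [FAIL (|-1-1|=2 > 1)], height=2
  node 31: h_left=-1, h_right=2, diff=3 [FAIL (|-1-2|=3 > 1)], height=3
  node 24: h_left=-1, h_right=3, diff=4 [FAIL (|-1-3|=4 > 1)], height=4
  node 19: h_left=-1, h_right=4, diff=5 [FAIL (|-1-4|=5 > 1)], height=5
  node 18: h_left=-1, h_right=5, diff=6 [FAIL (|-1-5|=6 > 1)], height=6
  node 12: h_left=-1, h_right=6, diff=7 [FAIL (|-1-6|=7 > 1)], height=7
  node 10: h_left=-1, h_right=7, diff=8 [FAIL (|-1-7|=8 > 1)], height=8
  node 6: h_left=-1, h_right=8, diff=9 [FAIL (|-1-8|=9 > 1)], height=9
Node 34 violates the condition: |-1 - 1| = 2 > 1.
Result: Not balanced


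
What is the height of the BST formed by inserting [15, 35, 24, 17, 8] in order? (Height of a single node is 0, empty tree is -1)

Insertion order: [15, 35, 24, 17, 8]
Tree (level-order array): [15, 8, 35, None, None, 24, None, 17]
Compute height bottom-up (empty subtree = -1):
  height(8) = 1 + max(-1, -1) = 0
  height(17) = 1 + max(-1, -1) = 0
  height(24) = 1 + max(0, -1) = 1
  height(35) = 1 + max(1, -1) = 2
  height(15) = 1 + max(0, 2) = 3
Height = 3


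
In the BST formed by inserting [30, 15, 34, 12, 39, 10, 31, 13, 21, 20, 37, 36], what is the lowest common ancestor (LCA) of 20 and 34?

Tree insertion order: [30, 15, 34, 12, 39, 10, 31, 13, 21, 20, 37, 36]
Tree (level-order array): [30, 15, 34, 12, 21, 31, 39, 10, 13, 20, None, None, None, 37, None, None, None, None, None, None, None, 36]
In a BST, the LCA of p=20, q=34 is the first node v on the
root-to-leaf path with p <= v <= q (go left if both < v, right if both > v).
Walk from root:
  at 30: 20 <= 30 <= 34, this is the LCA
LCA = 30


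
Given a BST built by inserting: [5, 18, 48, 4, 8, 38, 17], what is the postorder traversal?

Tree insertion order: [5, 18, 48, 4, 8, 38, 17]
Tree (level-order array): [5, 4, 18, None, None, 8, 48, None, 17, 38]
Postorder traversal: [4, 17, 8, 38, 48, 18, 5]


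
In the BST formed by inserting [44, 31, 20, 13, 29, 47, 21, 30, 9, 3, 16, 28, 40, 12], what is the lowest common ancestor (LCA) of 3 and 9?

Tree insertion order: [44, 31, 20, 13, 29, 47, 21, 30, 9, 3, 16, 28, 40, 12]
Tree (level-order array): [44, 31, 47, 20, 40, None, None, 13, 29, None, None, 9, 16, 21, 30, 3, 12, None, None, None, 28]
In a BST, the LCA of p=3, q=9 is the first node v on the
root-to-leaf path with p <= v <= q (go left if both < v, right if both > v).
Walk from root:
  at 44: both 3 and 9 < 44, go left
  at 31: both 3 and 9 < 31, go left
  at 20: both 3 and 9 < 20, go left
  at 13: both 3 and 9 < 13, go left
  at 9: 3 <= 9 <= 9, this is the LCA
LCA = 9


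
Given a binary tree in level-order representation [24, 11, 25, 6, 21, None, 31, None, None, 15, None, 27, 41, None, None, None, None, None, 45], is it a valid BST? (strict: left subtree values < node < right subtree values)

Level-order array: [24, 11, 25, 6, 21, None, 31, None, None, 15, None, 27, 41, None, None, None, None, None, 45]
Validate using subtree bounds (lo, hi): at each node, require lo < value < hi,
then recurse left with hi=value and right with lo=value.
Preorder trace (stopping at first violation):
  at node 24 with bounds (-inf, +inf): OK
  at node 11 with bounds (-inf, 24): OK
  at node 6 with bounds (-inf, 11): OK
  at node 21 with bounds (11, 24): OK
  at node 15 with bounds (11, 21): OK
  at node 25 with bounds (24, +inf): OK
  at node 31 with bounds (25, +inf): OK
  at node 27 with bounds (25, 31): OK
  at node 41 with bounds (31, +inf): OK
  at node 45 with bounds (41, +inf): OK
No violation found at any node.
Result: Valid BST


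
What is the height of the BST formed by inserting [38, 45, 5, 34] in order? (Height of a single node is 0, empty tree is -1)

Insertion order: [38, 45, 5, 34]
Tree (level-order array): [38, 5, 45, None, 34]
Compute height bottom-up (empty subtree = -1):
  height(34) = 1 + max(-1, -1) = 0
  height(5) = 1 + max(-1, 0) = 1
  height(45) = 1 + max(-1, -1) = 0
  height(38) = 1 + max(1, 0) = 2
Height = 2


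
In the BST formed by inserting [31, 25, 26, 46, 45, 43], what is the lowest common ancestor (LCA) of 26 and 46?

Tree insertion order: [31, 25, 26, 46, 45, 43]
Tree (level-order array): [31, 25, 46, None, 26, 45, None, None, None, 43]
In a BST, the LCA of p=26, q=46 is the first node v on the
root-to-leaf path with p <= v <= q (go left if both < v, right if both > v).
Walk from root:
  at 31: 26 <= 31 <= 46, this is the LCA
LCA = 31


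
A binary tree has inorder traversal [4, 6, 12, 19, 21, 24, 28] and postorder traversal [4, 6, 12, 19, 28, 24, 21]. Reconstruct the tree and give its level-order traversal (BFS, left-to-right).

Inorder:   [4, 6, 12, 19, 21, 24, 28]
Postorder: [4, 6, 12, 19, 28, 24, 21]
Algorithm: postorder visits root last, so walk postorder right-to-left;
each value is the root of the current inorder slice — split it at that
value, recurse on the right subtree first, then the left.
Recursive splits:
  root=21; inorder splits into left=[4, 6, 12, 19], right=[24, 28]
  root=24; inorder splits into left=[], right=[28]
  root=28; inorder splits into left=[], right=[]
  root=19; inorder splits into left=[4, 6, 12], right=[]
  root=12; inorder splits into left=[4, 6], right=[]
  root=6; inorder splits into left=[4], right=[]
  root=4; inorder splits into left=[], right=[]
Reconstructed level-order: [21, 19, 24, 12, 28, 6, 4]


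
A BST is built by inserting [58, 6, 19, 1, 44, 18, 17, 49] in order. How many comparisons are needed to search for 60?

Search path for 60: 58
Found: False
Comparisons: 1


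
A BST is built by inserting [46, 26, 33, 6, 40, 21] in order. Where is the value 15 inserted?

Starting tree (level order): [46, 26, None, 6, 33, None, 21, None, 40]
Insertion path: 46 -> 26 -> 6 -> 21
Result: insert 15 as left child of 21
Final tree (level order): [46, 26, None, 6, 33, None, 21, None, 40, 15]


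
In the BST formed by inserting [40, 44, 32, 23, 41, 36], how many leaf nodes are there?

Tree built from: [40, 44, 32, 23, 41, 36]
Tree (level-order array): [40, 32, 44, 23, 36, 41]
Rule: A leaf has 0 children.
Per-node child counts:
  node 40: 2 child(ren)
  node 32: 2 child(ren)
  node 23: 0 child(ren)
  node 36: 0 child(ren)
  node 44: 1 child(ren)
  node 41: 0 child(ren)
Matching nodes: [23, 36, 41]
Count of leaf nodes: 3


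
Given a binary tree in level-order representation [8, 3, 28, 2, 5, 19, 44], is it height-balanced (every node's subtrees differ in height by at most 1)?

Tree (level-order array): [8, 3, 28, 2, 5, 19, 44]
Definition: a tree is height-balanced if, at every node, |h(left) - h(right)| <= 1 (empty subtree has height -1).
Bottom-up per-node check:
  node 2: h_left=-1, h_right=-1, diff=0 [OK], height=0
  node 5: h_left=-1, h_right=-1, diff=0 [OK], height=0
  node 3: h_left=0, h_right=0, diff=0 [OK], height=1
  node 19: h_left=-1, h_right=-1, diff=0 [OK], height=0
  node 44: h_left=-1, h_right=-1, diff=0 [OK], height=0
  node 28: h_left=0, h_right=0, diff=0 [OK], height=1
  node 8: h_left=1, h_right=1, diff=0 [OK], height=2
All nodes satisfy the balance condition.
Result: Balanced


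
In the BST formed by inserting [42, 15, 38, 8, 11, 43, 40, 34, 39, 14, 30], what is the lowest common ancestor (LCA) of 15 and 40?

Tree insertion order: [42, 15, 38, 8, 11, 43, 40, 34, 39, 14, 30]
Tree (level-order array): [42, 15, 43, 8, 38, None, None, None, 11, 34, 40, None, 14, 30, None, 39]
In a BST, the LCA of p=15, q=40 is the first node v on the
root-to-leaf path with p <= v <= q (go left if both < v, right if both > v).
Walk from root:
  at 42: both 15 and 40 < 42, go left
  at 15: 15 <= 15 <= 40, this is the LCA
LCA = 15


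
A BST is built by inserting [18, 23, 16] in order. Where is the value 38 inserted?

Starting tree (level order): [18, 16, 23]
Insertion path: 18 -> 23
Result: insert 38 as right child of 23
Final tree (level order): [18, 16, 23, None, None, None, 38]


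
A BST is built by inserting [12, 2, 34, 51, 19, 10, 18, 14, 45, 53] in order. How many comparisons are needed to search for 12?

Search path for 12: 12
Found: True
Comparisons: 1


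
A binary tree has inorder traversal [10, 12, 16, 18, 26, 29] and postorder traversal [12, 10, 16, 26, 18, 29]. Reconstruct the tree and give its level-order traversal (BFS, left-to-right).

Inorder:   [10, 12, 16, 18, 26, 29]
Postorder: [12, 10, 16, 26, 18, 29]
Algorithm: postorder visits root last, so walk postorder right-to-left;
each value is the root of the current inorder slice — split it at that
value, recurse on the right subtree first, then the left.
Recursive splits:
  root=29; inorder splits into left=[10, 12, 16, 18, 26], right=[]
  root=18; inorder splits into left=[10, 12, 16], right=[26]
  root=26; inorder splits into left=[], right=[]
  root=16; inorder splits into left=[10, 12], right=[]
  root=10; inorder splits into left=[], right=[12]
  root=12; inorder splits into left=[], right=[]
Reconstructed level-order: [29, 18, 16, 26, 10, 12]


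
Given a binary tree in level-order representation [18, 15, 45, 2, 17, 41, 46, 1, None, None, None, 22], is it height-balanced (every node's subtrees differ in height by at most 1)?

Tree (level-order array): [18, 15, 45, 2, 17, 41, 46, 1, None, None, None, 22]
Definition: a tree is height-balanced if, at every node, |h(left) - h(right)| <= 1 (empty subtree has height -1).
Bottom-up per-node check:
  node 1: h_left=-1, h_right=-1, diff=0 [OK], height=0
  node 2: h_left=0, h_right=-1, diff=1 [OK], height=1
  node 17: h_left=-1, h_right=-1, diff=0 [OK], height=0
  node 15: h_left=1, h_right=0, diff=1 [OK], height=2
  node 22: h_left=-1, h_right=-1, diff=0 [OK], height=0
  node 41: h_left=0, h_right=-1, diff=1 [OK], height=1
  node 46: h_left=-1, h_right=-1, diff=0 [OK], height=0
  node 45: h_left=1, h_right=0, diff=1 [OK], height=2
  node 18: h_left=2, h_right=2, diff=0 [OK], height=3
All nodes satisfy the balance condition.
Result: Balanced


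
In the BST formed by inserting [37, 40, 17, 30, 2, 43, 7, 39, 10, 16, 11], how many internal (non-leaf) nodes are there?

Tree built from: [37, 40, 17, 30, 2, 43, 7, 39, 10, 16, 11]
Tree (level-order array): [37, 17, 40, 2, 30, 39, 43, None, 7, None, None, None, None, None, None, None, 10, None, 16, 11]
Rule: An internal node has at least one child.
Per-node child counts:
  node 37: 2 child(ren)
  node 17: 2 child(ren)
  node 2: 1 child(ren)
  node 7: 1 child(ren)
  node 10: 1 child(ren)
  node 16: 1 child(ren)
  node 11: 0 child(ren)
  node 30: 0 child(ren)
  node 40: 2 child(ren)
  node 39: 0 child(ren)
  node 43: 0 child(ren)
Matching nodes: [37, 17, 2, 7, 10, 16, 40]
Count of internal (non-leaf) nodes: 7


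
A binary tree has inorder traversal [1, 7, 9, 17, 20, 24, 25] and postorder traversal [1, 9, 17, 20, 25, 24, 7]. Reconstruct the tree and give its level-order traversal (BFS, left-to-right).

Inorder:   [1, 7, 9, 17, 20, 24, 25]
Postorder: [1, 9, 17, 20, 25, 24, 7]
Algorithm: postorder visits root last, so walk postorder right-to-left;
each value is the root of the current inorder slice — split it at that
value, recurse on the right subtree first, then the left.
Recursive splits:
  root=7; inorder splits into left=[1], right=[9, 17, 20, 24, 25]
  root=24; inorder splits into left=[9, 17, 20], right=[25]
  root=25; inorder splits into left=[], right=[]
  root=20; inorder splits into left=[9, 17], right=[]
  root=17; inorder splits into left=[9], right=[]
  root=9; inorder splits into left=[], right=[]
  root=1; inorder splits into left=[], right=[]
Reconstructed level-order: [7, 1, 24, 20, 25, 17, 9]


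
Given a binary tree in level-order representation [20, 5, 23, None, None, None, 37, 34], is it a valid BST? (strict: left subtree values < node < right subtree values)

Level-order array: [20, 5, 23, None, None, None, 37, 34]
Validate using subtree bounds (lo, hi): at each node, require lo < value < hi,
then recurse left with hi=value and right with lo=value.
Preorder trace (stopping at first violation):
  at node 20 with bounds (-inf, +inf): OK
  at node 5 with bounds (-inf, 20): OK
  at node 23 with bounds (20, +inf): OK
  at node 37 with bounds (23, +inf): OK
  at node 34 with bounds (23, 37): OK
No violation found at any node.
Result: Valid BST


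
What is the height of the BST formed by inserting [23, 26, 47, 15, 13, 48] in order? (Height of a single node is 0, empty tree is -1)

Insertion order: [23, 26, 47, 15, 13, 48]
Tree (level-order array): [23, 15, 26, 13, None, None, 47, None, None, None, 48]
Compute height bottom-up (empty subtree = -1):
  height(13) = 1 + max(-1, -1) = 0
  height(15) = 1 + max(0, -1) = 1
  height(48) = 1 + max(-1, -1) = 0
  height(47) = 1 + max(-1, 0) = 1
  height(26) = 1 + max(-1, 1) = 2
  height(23) = 1 + max(1, 2) = 3
Height = 3


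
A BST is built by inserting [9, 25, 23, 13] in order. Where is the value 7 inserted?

Starting tree (level order): [9, None, 25, 23, None, 13]
Insertion path: 9
Result: insert 7 as left child of 9
Final tree (level order): [9, 7, 25, None, None, 23, None, 13]


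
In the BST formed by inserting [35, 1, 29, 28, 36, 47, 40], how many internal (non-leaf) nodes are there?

Tree built from: [35, 1, 29, 28, 36, 47, 40]
Tree (level-order array): [35, 1, 36, None, 29, None, 47, 28, None, 40]
Rule: An internal node has at least one child.
Per-node child counts:
  node 35: 2 child(ren)
  node 1: 1 child(ren)
  node 29: 1 child(ren)
  node 28: 0 child(ren)
  node 36: 1 child(ren)
  node 47: 1 child(ren)
  node 40: 0 child(ren)
Matching nodes: [35, 1, 29, 36, 47]
Count of internal (non-leaf) nodes: 5


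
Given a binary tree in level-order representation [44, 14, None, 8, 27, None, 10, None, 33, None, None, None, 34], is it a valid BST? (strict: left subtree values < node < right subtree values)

Level-order array: [44, 14, None, 8, 27, None, 10, None, 33, None, None, None, 34]
Validate using subtree bounds (lo, hi): at each node, require lo < value < hi,
then recurse left with hi=value and right with lo=value.
Preorder trace (stopping at first violation):
  at node 44 with bounds (-inf, +inf): OK
  at node 14 with bounds (-inf, 44): OK
  at node 8 with bounds (-inf, 14): OK
  at node 10 with bounds (8, 14): OK
  at node 27 with bounds (14, 44): OK
  at node 33 with bounds (27, 44): OK
  at node 34 with bounds (33, 44): OK
No violation found at any node.
Result: Valid BST


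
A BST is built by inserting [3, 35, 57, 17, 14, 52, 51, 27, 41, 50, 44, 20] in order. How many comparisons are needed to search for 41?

Search path for 41: 3 -> 35 -> 57 -> 52 -> 51 -> 41
Found: True
Comparisons: 6


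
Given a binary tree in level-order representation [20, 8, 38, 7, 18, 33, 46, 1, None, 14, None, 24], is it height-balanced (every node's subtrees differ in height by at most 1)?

Tree (level-order array): [20, 8, 38, 7, 18, 33, 46, 1, None, 14, None, 24]
Definition: a tree is height-balanced if, at every node, |h(left) - h(right)| <= 1 (empty subtree has height -1).
Bottom-up per-node check:
  node 1: h_left=-1, h_right=-1, diff=0 [OK], height=0
  node 7: h_left=0, h_right=-1, diff=1 [OK], height=1
  node 14: h_left=-1, h_right=-1, diff=0 [OK], height=0
  node 18: h_left=0, h_right=-1, diff=1 [OK], height=1
  node 8: h_left=1, h_right=1, diff=0 [OK], height=2
  node 24: h_left=-1, h_right=-1, diff=0 [OK], height=0
  node 33: h_left=0, h_right=-1, diff=1 [OK], height=1
  node 46: h_left=-1, h_right=-1, diff=0 [OK], height=0
  node 38: h_left=1, h_right=0, diff=1 [OK], height=2
  node 20: h_left=2, h_right=2, diff=0 [OK], height=3
All nodes satisfy the balance condition.
Result: Balanced


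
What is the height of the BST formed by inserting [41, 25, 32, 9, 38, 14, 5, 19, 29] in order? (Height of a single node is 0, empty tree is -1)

Insertion order: [41, 25, 32, 9, 38, 14, 5, 19, 29]
Tree (level-order array): [41, 25, None, 9, 32, 5, 14, 29, 38, None, None, None, 19]
Compute height bottom-up (empty subtree = -1):
  height(5) = 1 + max(-1, -1) = 0
  height(19) = 1 + max(-1, -1) = 0
  height(14) = 1 + max(-1, 0) = 1
  height(9) = 1 + max(0, 1) = 2
  height(29) = 1 + max(-1, -1) = 0
  height(38) = 1 + max(-1, -1) = 0
  height(32) = 1 + max(0, 0) = 1
  height(25) = 1 + max(2, 1) = 3
  height(41) = 1 + max(3, -1) = 4
Height = 4


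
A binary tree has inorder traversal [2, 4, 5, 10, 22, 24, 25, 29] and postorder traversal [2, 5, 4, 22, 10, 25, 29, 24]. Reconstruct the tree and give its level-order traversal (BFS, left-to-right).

Inorder:   [2, 4, 5, 10, 22, 24, 25, 29]
Postorder: [2, 5, 4, 22, 10, 25, 29, 24]
Algorithm: postorder visits root last, so walk postorder right-to-left;
each value is the root of the current inorder slice — split it at that
value, recurse on the right subtree first, then the left.
Recursive splits:
  root=24; inorder splits into left=[2, 4, 5, 10, 22], right=[25, 29]
  root=29; inorder splits into left=[25], right=[]
  root=25; inorder splits into left=[], right=[]
  root=10; inorder splits into left=[2, 4, 5], right=[22]
  root=22; inorder splits into left=[], right=[]
  root=4; inorder splits into left=[2], right=[5]
  root=5; inorder splits into left=[], right=[]
  root=2; inorder splits into left=[], right=[]
Reconstructed level-order: [24, 10, 29, 4, 22, 25, 2, 5]


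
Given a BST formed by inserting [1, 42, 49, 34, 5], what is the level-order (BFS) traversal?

Tree insertion order: [1, 42, 49, 34, 5]
Tree (level-order array): [1, None, 42, 34, 49, 5]
BFS from the root, enqueuing left then right child of each popped node:
  queue [1] -> pop 1, enqueue [42], visited so far: [1]
  queue [42] -> pop 42, enqueue [34, 49], visited so far: [1, 42]
  queue [34, 49] -> pop 34, enqueue [5], visited so far: [1, 42, 34]
  queue [49, 5] -> pop 49, enqueue [none], visited so far: [1, 42, 34, 49]
  queue [5] -> pop 5, enqueue [none], visited so far: [1, 42, 34, 49, 5]
Result: [1, 42, 34, 49, 5]


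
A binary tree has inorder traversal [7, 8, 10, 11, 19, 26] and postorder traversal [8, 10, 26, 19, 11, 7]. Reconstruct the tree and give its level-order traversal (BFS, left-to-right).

Inorder:   [7, 8, 10, 11, 19, 26]
Postorder: [8, 10, 26, 19, 11, 7]
Algorithm: postorder visits root last, so walk postorder right-to-left;
each value is the root of the current inorder slice — split it at that
value, recurse on the right subtree first, then the left.
Recursive splits:
  root=7; inorder splits into left=[], right=[8, 10, 11, 19, 26]
  root=11; inorder splits into left=[8, 10], right=[19, 26]
  root=19; inorder splits into left=[], right=[26]
  root=26; inorder splits into left=[], right=[]
  root=10; inorder splits into left=[8], right=[]
  root=8; inorder splits into left=[], right=[]
Reconstructed level-order: [7, 11, 10, 19, 8, 26]


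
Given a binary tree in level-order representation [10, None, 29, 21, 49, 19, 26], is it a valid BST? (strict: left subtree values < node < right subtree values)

Level-order array: [10, None, 29, 21, 49, 19, 26]
Validate using subtree bounds (lo, hi): at each node, require lo < value < hi,
then recurse left with hi=value and right with lo=value.
Preorder trace (stopping at first violation):
  at node 10 with bounds (-inf, +inf): OK
  at node 29 with bounds (10, +inf): OK
  at node 21 with bounds (10, 29): OK
  at node 19 with bounds (10, 21): OK
  at node 26 with bounds (21, 29): OK
  at node 49 with bounds (29, +inf): OK
No violation found at any node.
Result: Valid BST
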